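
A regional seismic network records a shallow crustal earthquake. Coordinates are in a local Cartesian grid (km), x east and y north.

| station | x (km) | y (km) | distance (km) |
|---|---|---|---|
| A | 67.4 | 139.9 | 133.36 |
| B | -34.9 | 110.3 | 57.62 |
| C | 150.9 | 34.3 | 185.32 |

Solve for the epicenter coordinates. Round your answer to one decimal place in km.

x ≈ -33.5 km, y ≈ 52.7 km

Circle about each station: (x − 67.4)² + (y − 139.9)² = 133.36²; (x + 34.9)² + (y − 110.3)² = 57.62²; (x − 150.9)² + (y − 34.3)² = 185.32².
Subtracting pairs of circle equations eliminates x²+y² and gives linear equations (the radical axes):
-204.6 x − 59.2 y = 3734.16
167.0 x − 211.2 y = -16726.08
Solving the 2×2 system: x ≈ -33.5, y ≈ 52.7 km.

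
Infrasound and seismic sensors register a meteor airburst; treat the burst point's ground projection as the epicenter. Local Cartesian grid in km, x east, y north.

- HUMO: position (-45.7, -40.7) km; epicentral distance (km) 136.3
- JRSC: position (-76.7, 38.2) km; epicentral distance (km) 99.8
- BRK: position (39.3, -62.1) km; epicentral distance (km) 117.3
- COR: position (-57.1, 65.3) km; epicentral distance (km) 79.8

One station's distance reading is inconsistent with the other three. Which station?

HUMO

Solve using three stations at a time. Using JRSC, BRK, COR (subtract circle equations pairwise → linear system) gives (x, y) ≈ (21.8, 53.9).
Distances from that point to each station vs reported:
  HUMO: calculated 116.2 vs reported 136.3 → residual 20.1 km
  JRSC: calculated 99.8 vs reported 99.8 → residual 0.0 km
  BRK: calculated 117.3 vs reported 117.3 → residual 0.0 km
  COR: calculated 79.7 vs reported 79.8 → residual 0.1 km
JRSC, BRK, COR are mutually consistent (residuals ≈ 0); HUMO is off by 20.1 km.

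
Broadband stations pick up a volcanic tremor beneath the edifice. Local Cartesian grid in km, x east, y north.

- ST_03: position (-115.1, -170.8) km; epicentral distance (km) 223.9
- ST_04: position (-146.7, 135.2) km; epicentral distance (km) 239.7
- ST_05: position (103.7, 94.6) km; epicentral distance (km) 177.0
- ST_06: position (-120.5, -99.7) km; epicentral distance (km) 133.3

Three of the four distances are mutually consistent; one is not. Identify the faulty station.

ST_03

Solve using three stations at a time. Using ST_04, ST_05, ST_06 (subtract circle equations pairwise → linear system) gives (x, y) ≈ (3.7, -51.4).
Distances from that point to each station vs reported:
  ST_03: calculated 168.4 vs reported 223.9 → residual 55.5 km
  ST_04: calculated 239.7 vs reported 239.7 → residual 0.0 km
  ST_05: calculated 177.0 vs reported 177.0 → residual 0.0 km
  ST_06: calculated 133.3 vs reported 133.3 → residual 0.0 km
ST_04, ST_05, ST_06 are mutually consistent (residuals ≈ 0); ST_03 is off by 55.5 km.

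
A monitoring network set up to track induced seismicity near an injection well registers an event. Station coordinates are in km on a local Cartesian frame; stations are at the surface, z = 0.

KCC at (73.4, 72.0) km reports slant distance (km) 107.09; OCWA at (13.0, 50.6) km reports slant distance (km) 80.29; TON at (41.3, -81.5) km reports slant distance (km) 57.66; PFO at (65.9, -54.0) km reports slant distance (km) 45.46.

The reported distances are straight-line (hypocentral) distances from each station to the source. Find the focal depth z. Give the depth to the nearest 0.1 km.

Each station gives a sphere (x−x_i)² + (y−y_i)² + z² = d_i² (stations at z=0).
Subtracting the KCC sphere from OCWA and TON: z² cancels, leaving linear equations in x and y:
-120.8 x − 42.8 y = -2820.42
-64.2 x − 307.0 y = 5919.97
Solving: x ≈ 32.595, y ≈ -26.100 km (keep extra digits for the depth step; rounded: 32.6, -26.1).
Then from the KCC sphere: z² = 107.09² − (x − 73.4)² − (y − 72.0)² with x = 32.595, y = -26.100, so z ≈ 13.402 ≈ 13.4 km.

13.4 km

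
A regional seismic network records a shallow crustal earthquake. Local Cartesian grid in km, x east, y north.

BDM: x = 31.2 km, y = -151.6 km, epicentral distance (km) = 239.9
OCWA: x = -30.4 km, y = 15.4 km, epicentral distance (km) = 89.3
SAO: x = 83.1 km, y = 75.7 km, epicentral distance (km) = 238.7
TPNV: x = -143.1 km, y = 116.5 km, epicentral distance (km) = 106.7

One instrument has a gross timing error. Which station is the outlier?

Solve using three stations at a time. Using BDM, SAO, TPNV (subtract circle equations pairwise → linear system) gives (x, y) ≈ (-146.3, 9.8).
Distances from that point to each station vs reported:
  BDM: calculated 239.9 vs reported 239.9 → residual 0.0 km
  OCWA: calculated 116.1 vs reported 89.3 → residual 26.8 km
  SAO: calculated 238.7 vs reported 238.7 → residual 0.0 km
  TPNV: calculated 106.8 vs reported 106.7 → residual 0.1 km
BDM, SAO, TPNV are mutually consistent (residuals ≈ 0); OCWA is off by 26.8 km.

OCWA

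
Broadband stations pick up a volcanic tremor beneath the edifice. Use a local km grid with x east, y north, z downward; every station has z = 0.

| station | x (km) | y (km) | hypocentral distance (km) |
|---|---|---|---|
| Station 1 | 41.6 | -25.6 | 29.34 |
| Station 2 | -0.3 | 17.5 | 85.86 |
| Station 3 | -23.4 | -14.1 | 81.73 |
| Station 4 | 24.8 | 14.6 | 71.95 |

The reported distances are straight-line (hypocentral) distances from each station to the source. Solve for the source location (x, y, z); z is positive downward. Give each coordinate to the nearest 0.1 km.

x ≈ 48.0 km, y ≈ -53.0 km, depth ≈ 8.3 km

Each station gives a sphere (x−x_i)² + (y−y_i)² + z² = d_i² (stations at z=0).
Subtracting the Station 1 sphere from Station 2 and Station 3: z² cancels, leaving linear equations in x and y:
-83.8 x + 86.2 y = -8590.68
-130.0 x + 23.0 y = -7458.51
Solving: x ≈ 47.996, y ≈ -53.000 km (keep extra digits for the depth step; rounded: 48.0, -53.0).
Then from the Station 1 sphere: z² = 29.34² − (x − 41.6)² − (y + 25.6)² with x = 47.996, y = -53.000, so z ≈ 8.317 ≈ 8.3 km.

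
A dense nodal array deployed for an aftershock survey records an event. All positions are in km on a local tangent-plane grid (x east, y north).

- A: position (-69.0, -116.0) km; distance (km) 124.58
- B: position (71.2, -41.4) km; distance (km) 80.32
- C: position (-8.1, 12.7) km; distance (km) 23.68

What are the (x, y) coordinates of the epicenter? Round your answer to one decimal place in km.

(-2.9, -10.4)

Circle about each station: (x + 69.0)² + (y + 116.0)² = 124.58²; (x − 71.2)² + (y + 41.4)² = 80.32²; (x + 8.1)² + (y − 12.7)² = 23.68².
Subtracting the A equation from the B and C equations removes the quadratic terms:
280.4 x + 149.2 y = -2364.73
121.8 x + 257.4 y = -3030.67
Solving the 2×2 system: x ≈ -2.9, y ≈ -10.4 km.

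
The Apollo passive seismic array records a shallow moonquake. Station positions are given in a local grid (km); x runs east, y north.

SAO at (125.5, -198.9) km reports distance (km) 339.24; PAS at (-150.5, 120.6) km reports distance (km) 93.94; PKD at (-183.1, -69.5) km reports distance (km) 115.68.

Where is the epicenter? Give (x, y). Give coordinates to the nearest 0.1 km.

Circle about each station: (x − 125.5)² + (y + 198.9)² = 339.24²; (x + 150.5)² + (y − 120.6)² = 93.94²; (x + 183.1)² + (y + 69.5)² = 115.68².
Subtracting the SAO equation from the PAS and PKD equations removes the quadratic terms:
-552.0 x + 639.0 y = 88142.20
-617.2 x + 258.8 y = 84746.32
Solving the 2×2 system: x ≈ -124.6, y ≈ 30.3 km.
Check against SAO (with the unrounded x, y): √((x − 125.5)²+(y + 198.9)²) = 339.24 ≈ 339.24 km. ✓

-124.6 km east, 30.3 km north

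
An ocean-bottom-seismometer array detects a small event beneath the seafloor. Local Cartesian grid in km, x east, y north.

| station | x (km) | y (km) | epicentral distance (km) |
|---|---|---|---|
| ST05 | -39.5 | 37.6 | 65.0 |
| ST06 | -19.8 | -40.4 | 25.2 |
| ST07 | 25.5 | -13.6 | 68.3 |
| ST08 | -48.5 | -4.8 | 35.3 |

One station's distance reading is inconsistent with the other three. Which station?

ST08

Solve using three stations at a time. Using ST05, ST06, ST07 (subtract circle equations pairwise → linear system) gives (x, y) ≈ (-41.4, -27.4).
Distances from that point to each station vs reported:
  ST05: calculated 65.0 vs reported 65.0 → residual 0.0 km
  ST06: calculated 25.2 vs reported 25.2 → residual 0.0 km
  ST07: calculated 68.3 vs reported 68.3 → residual 0.0 km
  ST08: calculated 23.7 vs reported 35.3 → residual 11.6 km
ST05, ST06, ST07 are mutually consistent (residuals ≈ 0); ST08 is off by 11.6 km.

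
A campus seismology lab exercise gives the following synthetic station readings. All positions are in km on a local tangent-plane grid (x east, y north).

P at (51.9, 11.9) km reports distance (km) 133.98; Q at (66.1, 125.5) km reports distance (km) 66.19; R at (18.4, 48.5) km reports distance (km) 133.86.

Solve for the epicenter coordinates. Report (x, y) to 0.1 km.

(132.0, 119.3)

Circle about each station: (x − 51.9)² + (y − 11.9)² = 133.98²; (x − 66.1)² + (y − 125.5)² = 66.19²; (x − 18.4)² + (y − 48.5)² = 133.86².
Subtracting pairs of circle equations eliminates x²+y² and gives linear equations (the radical axes):
28.4 x + 227.2 y = 30853.76
-67.0 x + 73.2 y = -112.27
Solving the 2×2 system: x ≈ 132.0, y ≈ 119.3 km.
Check against P (with the unrounded x, y): √((x − 51.9)²+(y − 11.9)²) = 133.99 ≈ 133.98 km. ✓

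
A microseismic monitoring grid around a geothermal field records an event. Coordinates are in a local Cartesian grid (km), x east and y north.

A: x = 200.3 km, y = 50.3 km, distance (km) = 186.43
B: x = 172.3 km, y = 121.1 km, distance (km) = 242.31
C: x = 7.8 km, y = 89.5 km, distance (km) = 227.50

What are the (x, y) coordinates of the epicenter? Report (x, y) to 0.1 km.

Circle about each station: (x − 200.3)² + (y − 50.3)² = 186.43²; (x − 172.3)² + (y − 121.1)² = 242.31²; (x − 7.8)² + (y − 89.5)² = 227.50².
Subtracting the A equation from the B and C equations removes the quadratic terms:
-56.0 x + 141.6 y = -22255.67
-385.0 x + 78.4 y = -51579.20
Solving the 2×2 system: x ≈ 110.9, y ≈ -113.3 km.
Check against A (with the unrounded x, y): √((x − 200.3)²+(y − 50.3)²) = 186.45 ≈ 186.43 km. ✓

110.9 km east, -113.3 km north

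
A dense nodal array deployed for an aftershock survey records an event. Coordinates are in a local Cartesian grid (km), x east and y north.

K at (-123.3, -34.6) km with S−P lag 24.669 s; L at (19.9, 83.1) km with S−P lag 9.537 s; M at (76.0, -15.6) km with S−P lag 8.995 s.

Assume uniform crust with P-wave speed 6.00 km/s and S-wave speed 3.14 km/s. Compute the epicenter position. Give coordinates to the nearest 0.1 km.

(29.4, 21.0)

Distance from S−P lag: d = Δt · v_P v_S / (v_P − v_S) = Δt · (6.00·3.14)/(6.00−3.14) ≈ 6.5874·Δt.
So d_K = 162.50, d_L = 62.82, d_M = 59.25 km.
Circle about each station: (x + 123.3)² + (y + 34.6)² = 162.50²; (x − 19.9)² + (y − 83.1)² = 62.82²; (x − 76.0)² + (y + 15.6)² = 59.25².
Subtracting pairs of circle equations eliminates x²+y² and gives linear equations (the radical axes):
286.4 x + 235.4 y = 13361.47
398.6 x + 38.0 y = 12515.00
Solving the 2×2 system: x ≈ 29.4, y ≈ 21.0 km.
Check against K (with the unrounded x, y): √((x + 123.3)²+(y + 34.6)²) = 162.50 ≈ 162.50 km. ✓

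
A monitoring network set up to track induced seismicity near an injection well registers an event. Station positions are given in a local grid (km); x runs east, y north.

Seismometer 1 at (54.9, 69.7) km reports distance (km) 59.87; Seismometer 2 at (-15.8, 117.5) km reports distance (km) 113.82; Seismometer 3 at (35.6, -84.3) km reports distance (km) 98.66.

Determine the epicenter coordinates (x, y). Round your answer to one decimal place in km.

(32.2, 14.3)

Circle about each station: (x − 54.9)² + (y − 69.7)² = 59.87²; (x + 15.8)² + (y − 117.5)² = 113.82²; (x − 35.6)² + (y + 84.3)² = 98.66².
Subtracting pairs of circle equations eliminates x²+y² and gives linear equations (the radical axes):
-141.4 x + 95.6 y = -3186.79
-38.6 x − 308.0 y = -5647.63
Solving the 2×2 system: x ≈ 32.2, y ≈ 14.3 km.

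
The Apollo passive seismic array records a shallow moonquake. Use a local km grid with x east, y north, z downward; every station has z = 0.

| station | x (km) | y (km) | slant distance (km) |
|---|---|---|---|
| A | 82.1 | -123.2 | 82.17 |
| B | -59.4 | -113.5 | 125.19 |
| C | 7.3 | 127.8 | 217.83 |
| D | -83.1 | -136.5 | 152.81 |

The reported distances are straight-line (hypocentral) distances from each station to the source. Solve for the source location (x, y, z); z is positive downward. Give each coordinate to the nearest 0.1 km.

(45.6, -78.5, 58.5)

Each station gives a sphere (x−x_i)² + (y−y_i)² + z² = d_i² (stations at z=0).
Subtracting the A sphere from B and C: z² cancels, leaving linear equations in x and y:
-283.0 x + 19.4 y = -14428.67
-149.6 x + 502.0 y = -46230.52
Solving: x ≈ 45.603, y ≈ -78.503 km (keep extra digits for the depth step; rounded: 45.6, -78.5).
Then from the A sphere: z² = 82.17² − (x − 82.1)² − (y + 123.2)² with x = 45.603, y = -78.503, so z ≈ 58.498 ≈ 58.5 km.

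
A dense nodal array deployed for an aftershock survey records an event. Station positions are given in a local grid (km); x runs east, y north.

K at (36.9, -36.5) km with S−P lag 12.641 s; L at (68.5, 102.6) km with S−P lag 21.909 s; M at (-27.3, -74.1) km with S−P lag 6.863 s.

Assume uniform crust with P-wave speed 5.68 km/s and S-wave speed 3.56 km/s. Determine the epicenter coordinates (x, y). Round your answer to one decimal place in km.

(-83.6, -40.7)

Distance from S−P lag: d = Δt · v_P v_S / (v_P − v_S) = Δt · (5.68·3.56)/(5.68−3.56) ≈ 9.5381·Δt.
So d_K = 120.57, d_L = 208.97, d_M = 65.46 km.
Circle about each station: (x − 36.9)² + (y + 36.5)² = 120.57²; (x − 68.5)² + (y − 102.6)² = 208.97²; (x + 27.3)² + (y + 74.1)² = 65.46².
Subtracting pairs of circle equations eliminates x²+y² and gives linear equations (the radical axes):
63.2 x + 278.2 y = -16606.19
-128.4 x − 75.2 y = 13794.35
Solving the 2×2 system: x ≈ -83.6, y ≈ -40.7 km.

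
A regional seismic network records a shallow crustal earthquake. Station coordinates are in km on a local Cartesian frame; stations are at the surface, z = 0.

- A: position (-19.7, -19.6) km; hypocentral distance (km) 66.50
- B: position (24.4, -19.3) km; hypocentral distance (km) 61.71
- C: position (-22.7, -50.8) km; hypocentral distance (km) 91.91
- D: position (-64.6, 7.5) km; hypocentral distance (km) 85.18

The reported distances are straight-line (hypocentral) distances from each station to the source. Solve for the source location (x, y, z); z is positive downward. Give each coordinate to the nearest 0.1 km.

(9.0, 26.4, 38.5)

Each station gives a sphere (x−x_i)² + (y−y_i)² + z² = d_i² (stations at z=0).
Subtracting the A sphere from B and C: z² cancels, leaving linear equations in x and y:
88.2 x + 0.6 y = 809.73
-6.0 x − 62.4 y = -1701.52
Solving: x ≈ 9.001, y ≈ 26.402 km (keep extra digits for the depth step; rounded: 9.0, 26.4).
Then from the A sphere: z² = 66.50² − (x + 19.7)² − (y + 19.6)² with x = 9.001, y = 26.402, so z ≈ 38.501 ≈ 38.5 km.
Check against D (with the unrounded solution): distance 85.19 ≈ 85.18 km. ✓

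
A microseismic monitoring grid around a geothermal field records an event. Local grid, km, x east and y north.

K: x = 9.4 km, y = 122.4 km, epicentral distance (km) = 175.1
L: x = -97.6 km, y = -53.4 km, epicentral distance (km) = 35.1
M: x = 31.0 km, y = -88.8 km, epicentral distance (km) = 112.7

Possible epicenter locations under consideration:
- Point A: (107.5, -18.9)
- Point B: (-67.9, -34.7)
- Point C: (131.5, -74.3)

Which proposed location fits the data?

For each candidate, compare |candidate − station| to the reported distance:
Point A: residuals K 3.1, L 172.9, M 9.1 → max 172.9 km
Point B: residuals K 0.0, L 0.0, M 0.0 → max 0.0 km
Point C: residuals K 56.4, L 195.0, M 11.2 → max 195.0 km
Only Point B has all residuals ≈ 0.

Point B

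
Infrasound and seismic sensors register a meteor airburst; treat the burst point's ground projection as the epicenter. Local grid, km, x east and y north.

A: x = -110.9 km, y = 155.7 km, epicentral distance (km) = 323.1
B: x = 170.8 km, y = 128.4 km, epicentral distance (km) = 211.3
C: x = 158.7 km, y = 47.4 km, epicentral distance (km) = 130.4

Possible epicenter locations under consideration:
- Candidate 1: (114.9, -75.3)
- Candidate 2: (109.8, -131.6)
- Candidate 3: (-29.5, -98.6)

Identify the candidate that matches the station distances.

For each candidate, compare |candidate − station| to the reported distance:
Candidate 1: residuals A 0.1, B 0.1, C 0.1 → max 0.1 km
Candidate 2: residuals A 39.2, B 55.8, C 55.2 → max 55.8 km
Candidate 3: residuals A 56.1, B 91.4, C 107.8 → max 107.8 km
Only Candidate 1 has all residuals ≈ 0.

Candidate 1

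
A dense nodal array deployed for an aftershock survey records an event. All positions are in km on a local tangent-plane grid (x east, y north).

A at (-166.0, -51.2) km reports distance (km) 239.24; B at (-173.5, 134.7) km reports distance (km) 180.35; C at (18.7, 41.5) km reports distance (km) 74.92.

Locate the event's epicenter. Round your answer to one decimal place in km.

Circle about each station: (x + 166.0)² + (y + 51.2)² = 239.24²; (x + 173.5)² + (y − 134.7)² = 180.35²; (x − 18.7)² + (y − 41.5)² = 74.92².
Subtracting the A equation from the B and C equations removes the quadratic terms:
-15.0 x + 371.8 y = 42778.56
369.4 x + 185.4 y = 23517.27
Solving the 2×2 system: x ≈ 5.8, y ≈ 115.3 km.

x ≈ 5.8 km, y ≈ 115.3 km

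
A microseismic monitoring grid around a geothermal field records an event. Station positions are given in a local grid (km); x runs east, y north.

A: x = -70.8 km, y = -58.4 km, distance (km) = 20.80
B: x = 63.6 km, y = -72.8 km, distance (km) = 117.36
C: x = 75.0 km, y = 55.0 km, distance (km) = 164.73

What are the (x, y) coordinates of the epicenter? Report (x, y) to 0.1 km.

-51.6 km east, -50.4 km north

Circle about each station: (x + 70.8)² + (y + 58.4)² = 20.80²; (x − 63.6)² + (y + 72.8)² = 117.36²; (x − 75.0)² + (y − 55.0)² = 164.73².
Subtracting the A equation from the B and C equations removes the quadratic terms:
268.8 x − 28.8 y = -12419.13
291.6 x + 226.8 y = -26476.53
Solving the 2×2 system: x ≈ -51.6, y ≈ -50.4 km.
Check against A (with the unrounded x, y): √((x + 70.8)²+(y + 58.4)²) = 20.80 ≈ 20.80 km. ✓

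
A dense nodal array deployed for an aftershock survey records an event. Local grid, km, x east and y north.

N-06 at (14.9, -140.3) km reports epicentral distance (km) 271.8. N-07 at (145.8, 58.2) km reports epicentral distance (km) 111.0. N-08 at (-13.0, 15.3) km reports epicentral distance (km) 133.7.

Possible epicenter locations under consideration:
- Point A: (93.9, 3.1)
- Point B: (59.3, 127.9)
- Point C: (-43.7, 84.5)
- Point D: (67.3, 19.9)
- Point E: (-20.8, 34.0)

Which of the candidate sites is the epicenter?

For each candidate, compare |candidate − station| to the reported distance:
Point A: residuals N-06 108.1, N-07 35.3, N-08 26.1 → max 108.1 km
Point B: residuals N-06 0.1, N-07 0.1, N-08 0.1 → max 0.1 km
Point C: residuals N-06 39.5, N-07 80.3, N-08 58.0 → max 80.3 km
Point D: residuals N-06 103.2, N-07 23.7, N-08 53.3 → max 103.2 km
Point E: residuals N-06 93.9, N-07 57.3, N-08 113.4 → max 113.4 km
Only Point B has all residuals ≈ 0.

Point B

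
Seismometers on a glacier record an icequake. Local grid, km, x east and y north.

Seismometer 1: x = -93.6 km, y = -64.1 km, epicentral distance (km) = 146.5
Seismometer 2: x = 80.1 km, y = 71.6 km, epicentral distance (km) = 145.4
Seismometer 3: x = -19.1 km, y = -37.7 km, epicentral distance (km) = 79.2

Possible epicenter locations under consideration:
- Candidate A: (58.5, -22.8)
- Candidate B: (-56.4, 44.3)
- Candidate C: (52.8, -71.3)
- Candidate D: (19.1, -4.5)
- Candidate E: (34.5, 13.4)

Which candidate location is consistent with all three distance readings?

For each candidate, compare |candidate − station| to the reported distance:
Candidate A: residuals Seismometer 1 11.1, Seismometer 2 48.6, Seismometer 3 0.2 → max 48.6 km
Candidate B: residuals Seismometer 1 31.9, Seismometer 2 6.2, Seismometer 3 10.9 → max 31.9 km
Candidate C: residuals Seismometer 1 0.1, Seismometer 2 0.1, Seismometer 3 0.2 → max 0.2 km
Candidate D: residuals Seismometer 1 19.0, Seismometer 2 47.9, Seismometer 3 28.6 → max 47.9 km
Candidate E: residuals Seismometer 1 3.2, Seismometer 2 71.5, Seismometer 3 5.1 → max 71.5 km
Only Candidate C has all residuals ≈ 0.

Candidate C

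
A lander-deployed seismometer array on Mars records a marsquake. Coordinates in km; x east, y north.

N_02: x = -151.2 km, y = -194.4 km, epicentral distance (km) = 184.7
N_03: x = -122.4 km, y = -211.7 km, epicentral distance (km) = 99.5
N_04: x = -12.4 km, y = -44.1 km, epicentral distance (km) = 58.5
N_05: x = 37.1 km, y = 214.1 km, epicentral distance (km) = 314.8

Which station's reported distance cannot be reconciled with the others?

Solve using three stations at a time. Using N_02, N_04, N_05 (subtract circle equations pairwise → linear system) gives (x, y) ≈ (7.1, -99.3).
Distances from that point to each station vs reported:
  N_02: calculated 184.7 vs reported 184.7 → residual 0.0 km
  N_03: calculated 171.5 vs reported 99.5 → residual 72.0 km
  N_04: calculated 58.5 vs reported 58.5 → residual 0.0 km
  N_05: calculated 314.8 vs reported 314.8 → residual 0.0 km
N_02, N_04, N_05 are mutually consistent (residuals ≈ 0); N_03 is off by 72.0 km.

N_03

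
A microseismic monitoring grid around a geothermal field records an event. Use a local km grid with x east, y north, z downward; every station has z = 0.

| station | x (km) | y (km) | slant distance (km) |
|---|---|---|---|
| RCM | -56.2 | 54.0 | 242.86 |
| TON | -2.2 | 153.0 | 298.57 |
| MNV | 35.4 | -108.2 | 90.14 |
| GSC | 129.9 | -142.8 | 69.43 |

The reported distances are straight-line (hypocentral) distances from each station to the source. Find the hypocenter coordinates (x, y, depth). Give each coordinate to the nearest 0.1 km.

Each station gives a sphere (x−x_i)² + (y−y_i)² + z² = d_i² (stations at z=0).
Subtracting the RCM sphere from TON and MNV: z² cancels, leaving linear equations in x and y:
108.0 x + 198.0 y = -12823.67
183.2 x − 324.4 y = 57741.72
Solving: x ≈ 101.991, y ≈ -120.397 km (keep extra digits for the depth step; rounded: 102.0, -120.4).
Then from the RCM sphere: z² = 242.86² − (x + 56.2)² − (y − 54.0)² with x = 101.991, y = -120.397, so z ≈ 59.517 ≈ 59.5 km.

x ≈ 102.0 km, y ≈ -120.4 km, depth ≈ 59.5 km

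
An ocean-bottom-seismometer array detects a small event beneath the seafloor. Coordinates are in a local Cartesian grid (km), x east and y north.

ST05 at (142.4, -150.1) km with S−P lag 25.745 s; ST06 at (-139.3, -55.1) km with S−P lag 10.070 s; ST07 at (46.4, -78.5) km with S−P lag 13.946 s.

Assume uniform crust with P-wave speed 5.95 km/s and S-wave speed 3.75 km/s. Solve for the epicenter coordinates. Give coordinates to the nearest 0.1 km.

-62.3 km east, 12.0 km north

Distance from S−P lag: d = Δt · v_P v_S / (v_P − v_S) = Δt · (5.95·3.75)/(5.95−3.75) ≈ 10.1420·Δt.
So d_ST05 = 261.11, d_ST06 = 102.13, d_ST07 = 141.44 km.
Circle about each station: (x − 142.4)² + (y + 150.1)² = 261.11²; (x + 139.3)² + (y + 55.1)² = 102.13²; (x − 46.4)² + (y + 78.5)² = 141.44².
Subtracting pairs of circle equations eliminates x²+y² and gives linear equations (the radical axes):
-563.4 x + 190.0 y = 37380.63
-192.0 x + 143.2 y = 13680.60
Solving the 2×2 system: x ≈ -62.3, y ≈ 12.0 km.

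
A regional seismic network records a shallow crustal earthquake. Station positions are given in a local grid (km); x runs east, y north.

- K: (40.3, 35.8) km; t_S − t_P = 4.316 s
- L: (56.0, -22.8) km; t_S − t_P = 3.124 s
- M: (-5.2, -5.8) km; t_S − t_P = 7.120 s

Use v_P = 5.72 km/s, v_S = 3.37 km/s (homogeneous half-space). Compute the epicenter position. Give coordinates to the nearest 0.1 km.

Distance from S−P lag: d = Δt · v_P v_S / (v_P − v_S) = Δt · (5.72·3.37)/(5.72−3.37) ≈ 8.2027·Δt.
So d_K = 35.40, d_L = 25.63, d_M = 58.40 km.
Circle about each station: (x − 40.3)² + (y − 35.8)² = 35.40²; (x − 56.0)² + (y + 22.8)² = 25.63²; (x + 5.2)² + (y + 5.8)² = 58.40².
Subtracting the K equation from the L and M equations removes the quadratic terms:
31.4 x − 117.2 y = 1346.37
-91.0 x − 83.2 y = -5002.45
Solving the 2×2 system: x ≈ 52.6, y ≈ 2.6 km.

(52.6, 2.6)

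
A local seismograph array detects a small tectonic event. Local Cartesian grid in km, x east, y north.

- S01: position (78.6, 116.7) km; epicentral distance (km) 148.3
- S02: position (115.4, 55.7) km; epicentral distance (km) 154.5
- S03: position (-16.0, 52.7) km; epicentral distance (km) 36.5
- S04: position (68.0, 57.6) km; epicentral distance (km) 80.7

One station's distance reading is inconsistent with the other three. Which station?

S04

Solve using three stations at a time. Using S01, S02, S03 (subtract circle equations pairwise → linear system) gives (x, y) ≈ (-35.3, 21.8).
Distances from that point to each station vs reported:
  S01: calculated 148.3 vs reported 148.3 → residual 0.0 km
  S02: calculated 154.5 vs reported 154.5 → residual 0.0 km
  S03: calculated 36.5 vs reported 36.5 → residual 0.0 km
  S04: calculated 109.4 vs reported 80.7 → residual 28.7 km
S01, S02, S03 are mutually consistent (residuals ≈ 0); S04 is off by 28.7 km.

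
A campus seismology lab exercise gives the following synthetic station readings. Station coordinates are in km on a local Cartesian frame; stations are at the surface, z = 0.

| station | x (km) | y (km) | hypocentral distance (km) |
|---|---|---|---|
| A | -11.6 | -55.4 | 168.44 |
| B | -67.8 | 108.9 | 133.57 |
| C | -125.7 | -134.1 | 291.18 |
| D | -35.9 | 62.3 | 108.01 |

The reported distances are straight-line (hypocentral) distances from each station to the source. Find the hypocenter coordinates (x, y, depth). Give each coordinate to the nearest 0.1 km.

Each station gives a sphere (x−x_i)² + (y−y_i)² + z² = d_i² (stations at z=0).
Subtracting the A sphere from B and C: z² cancels, leaving linear equations in x and y:
-112.4 x + 328.6 y = 23783.42
-228.2 x − 157.4 y = -25834.18
Solving: x ≈ 51.205, y ≈ 89.893 km (keep extra digits for the depth step; rounded: 51.2, 89.9).
Then from the A sphere: z² = 168.44² − (x + 11.6)² − (y + 55.4)² with x = 51.205, y = 89.893, so z ≈ 57.598 ≈ 57.6 km.
Check against D (with the unrounded solution): distance 108.01 ≈ 108.01 km. ✓

(51.2, 89.9, 57.6)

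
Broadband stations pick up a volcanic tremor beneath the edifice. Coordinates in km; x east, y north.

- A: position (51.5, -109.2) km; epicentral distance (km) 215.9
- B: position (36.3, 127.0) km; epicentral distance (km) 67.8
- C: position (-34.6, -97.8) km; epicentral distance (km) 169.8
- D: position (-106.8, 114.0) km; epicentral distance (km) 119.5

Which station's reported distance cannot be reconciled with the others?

A

Solve using three stations at a time. Using B, C, D (subtract circle equations pairwise → linear system) gives (x, y) ≈ (3.4, 67.7).
Distances from that point to each station vs reported:
  A: calculated 183.3 vs reported 215.9 → residual 32.6 km
  B: calculated 67.8 vs reported 67.8 → residual 0.0 km
  C: calculated 169.8 vs reported 169.8 → residual 0.0 km
  D: calculated 119.5 vs reported 119.5 → residual 0.0 km
B, C, D are mutually consistent (residuals ≈ 0); A is off by 32.6 km.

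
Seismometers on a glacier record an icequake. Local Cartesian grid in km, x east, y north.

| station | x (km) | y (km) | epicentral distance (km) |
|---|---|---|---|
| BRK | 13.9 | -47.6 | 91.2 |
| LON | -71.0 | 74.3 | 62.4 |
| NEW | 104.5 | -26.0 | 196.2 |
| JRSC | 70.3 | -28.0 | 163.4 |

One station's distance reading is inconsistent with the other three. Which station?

BRK

Solve using three stations at a time. Using LON, NEW, JRSC (subtract circle equations pairwise → linear system) gives (x, y) ≈ (-87.5, 14.3).
Distances from that point to each station vs reported:
  BRK: calculated 118.8 vs reported 91.2 → residual 27.6 km
  LON: calculated 62.2 vs reported 62.4 → residual 0.2 km
  NEW: calculated 196.1 vs reported 196.2 → residual 0.1 km
  JRSC: calculated 163.3 vs reported 163.4 → residual 0.1 km
LON, NEW, JRSC are mutually consistent (residuals ≈ 0); BRK is off by 27.6 km.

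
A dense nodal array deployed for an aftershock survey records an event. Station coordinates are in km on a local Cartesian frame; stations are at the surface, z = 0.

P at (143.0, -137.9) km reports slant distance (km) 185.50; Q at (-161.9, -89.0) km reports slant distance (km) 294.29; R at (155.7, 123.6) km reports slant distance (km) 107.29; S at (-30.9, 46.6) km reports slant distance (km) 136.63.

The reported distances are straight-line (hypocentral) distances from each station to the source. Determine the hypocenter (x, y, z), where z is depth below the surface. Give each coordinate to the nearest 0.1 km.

(100.6, 39.0, 36.3)

Each station gives a sphere (x−x_i)² + (y−y_i)² + z² = d_i² (stations at z=0).
Subtracting the P sphere from Q and R: z² cancels, leaving linear equations in x and y:
-609.8 x + 97.8 y = -57529.15
25.4 x + 523.0 y = 22953.15
Solving: x ≈ 100.596, y ≈ 39.002 km (keep extra digits for the depth step; rounded: 100.6, 39.0).
Then from the P sphere: z² = 185.50² − (x − 143.0)² − (y + 137.9)² with x = 100.596, y = 39.002, so z ≈ 36.302 ≈ 36.3 km.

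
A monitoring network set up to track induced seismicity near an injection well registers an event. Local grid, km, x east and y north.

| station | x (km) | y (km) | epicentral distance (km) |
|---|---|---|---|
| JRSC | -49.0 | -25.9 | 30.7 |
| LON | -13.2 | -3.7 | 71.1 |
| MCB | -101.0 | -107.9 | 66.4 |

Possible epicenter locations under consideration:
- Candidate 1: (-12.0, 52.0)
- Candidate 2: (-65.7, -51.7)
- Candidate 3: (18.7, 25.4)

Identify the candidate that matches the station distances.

Candidate 2

For each candidate, compare |candidate − station| to the reported distance:
Candidate 1: residuals JRSC 55.5, LON 15.4, MCB 116.6 → max 116.6 km
Candidate 2: residuals JRSC 0.0, LON 0.0, MCB 0.0 → max 0.0 km
Candidate 3: residuals JRSC 54.2, LON 27.9, MCB 112.8 → max 112.8 km
Only Candidate 2 has all residuals ≈ 0.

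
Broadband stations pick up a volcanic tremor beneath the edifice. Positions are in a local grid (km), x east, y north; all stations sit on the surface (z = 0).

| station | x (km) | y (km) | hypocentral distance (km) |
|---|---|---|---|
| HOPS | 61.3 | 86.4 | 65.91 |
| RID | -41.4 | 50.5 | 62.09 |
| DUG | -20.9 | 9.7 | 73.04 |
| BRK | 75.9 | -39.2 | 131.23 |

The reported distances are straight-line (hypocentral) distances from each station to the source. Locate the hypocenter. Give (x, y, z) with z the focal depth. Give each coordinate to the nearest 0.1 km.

x ≈ 7.8 km, y ≈ 67.8 km, depth ≈ 33.7 km

Each station gives a sphere (x−x_i)² + (y−y_i)² + z² = d_i² (stations at z=0).
Subtracting the HOPS sphere from RID and DUG: z² cancels, leaving linear equations in x and y:
-205.4 x − 71.8 y = -6469.48
-164.4 x − 153.4 y = -11682.46
Solving: x ≈ 7.796, y ≈ 67.802 km (keep extra digits for the depth step; rounded: 7.8, 67.8).
Then from the HOPS sphere: z² = 65.91² − (x − 61.3)² − (y − 86.4)² with x = 7.796, y = 67.802, so z ≈ 33.698 ≈ 33.7 km.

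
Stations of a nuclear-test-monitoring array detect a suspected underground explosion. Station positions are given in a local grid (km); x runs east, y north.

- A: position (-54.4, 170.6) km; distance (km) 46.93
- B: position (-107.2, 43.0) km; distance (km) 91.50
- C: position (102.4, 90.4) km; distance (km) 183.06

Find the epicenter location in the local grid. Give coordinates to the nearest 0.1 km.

Circle about each station: (x + 54.4)² + (y − 170.6)² = 46.93²; (x + 107.2)² + (y − 43.0)² = 91.50²; (x − 102.4)² + (y − 90.4)² = 183.06².
Subtracting pairs of circle equations eliminates x²+y² and gives linear equations (the radical axes):
-105.6 x − 255.2 y = -24892.71
313.6 x − 160.4 y = -44714.34
Solving the 2×2 system: x ≈ -76.5, y ≈ 129.2 km.

-76.5 km east, 129.2 km north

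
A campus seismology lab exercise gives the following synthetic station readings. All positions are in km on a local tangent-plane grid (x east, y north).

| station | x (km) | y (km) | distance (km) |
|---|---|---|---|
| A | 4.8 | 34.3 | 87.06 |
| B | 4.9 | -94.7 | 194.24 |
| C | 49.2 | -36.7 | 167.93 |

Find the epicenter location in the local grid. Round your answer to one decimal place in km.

Circle about each station: (x − 4.8)² + (y − 34.3)² = 87.06²; (x − 4.9)² + (y + 94.7)² = 194.24²; (x − 49.2)² + (y + 36.7)² = 167.93².
Subtracting pairs of circle equations eliminates x²+y² and gives linear equations (the radical axes):
0.2 x − 258.0 y = -22357.16
88.8 x − 142.0 y = -18053.04
Solving the 2×2 system: x ≈ -64.8, y ≈ 86.6 km.
Check against A (with the unrounded x, y): √((x − 4.8)²+(y − 34.3)²) = 87.07 ≈ 87.06 km. ✓

-64.8 km east, 86.6 km north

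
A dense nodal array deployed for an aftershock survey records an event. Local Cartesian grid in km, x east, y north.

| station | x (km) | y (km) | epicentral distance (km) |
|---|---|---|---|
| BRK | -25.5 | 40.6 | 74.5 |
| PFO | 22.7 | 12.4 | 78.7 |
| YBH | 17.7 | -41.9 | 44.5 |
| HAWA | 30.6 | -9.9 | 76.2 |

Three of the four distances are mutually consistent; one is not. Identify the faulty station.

YBH

Solve using three stations at a time. Using BRK, PFO, HAWA (subtract circle equations pairwise → linear system) gives (x, y) ≈ (-42.2, -31.8).
Distances from that point to each station vs reported:
  BRK: calculated 74.3 vs reported 74.5 → residual 0.2 km
  PFO: calculated 78.5 vs reported 78.7 → residual 0.2 km
  YBH: calculated 60.7 vs reported 44.5 → residual 16.2 km
  HAWA: calculated 76.0 vs reported 76.2 → residual 0.2 km
BRK, PFO, HAWA are mutually consistent (residuals ≈ 0); YBH is off by 16.2 km.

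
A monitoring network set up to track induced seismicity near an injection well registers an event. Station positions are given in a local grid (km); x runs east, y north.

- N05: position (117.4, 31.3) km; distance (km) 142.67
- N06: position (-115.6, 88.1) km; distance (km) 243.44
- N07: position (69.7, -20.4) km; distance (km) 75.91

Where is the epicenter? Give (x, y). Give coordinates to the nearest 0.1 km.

47.2 km east, -92.9 km north

Circle about each station: (x − 117.4)² + (y − 31.3)² = 142.67²; (x + 115.6)² + (y − 88.1)² = 243.44²; (x − 69.7)² + (y + 20.4)² = 75.91².
Subtracting the N05 equation from the N06 and N07 equations removes the quadratic terms:
-466.0 x + 113.6 y = -32545.78
-95.4 x − 103.4 y = 5104.20
Solving the 2×2 system: x ≈ 47.2, y ≈ -92.9 km.
Check against N05 (with the unrounded x, y): √((x − 117.4)²+(y − 31.3)²) = 142.67 ≈ 142.67 km. ✓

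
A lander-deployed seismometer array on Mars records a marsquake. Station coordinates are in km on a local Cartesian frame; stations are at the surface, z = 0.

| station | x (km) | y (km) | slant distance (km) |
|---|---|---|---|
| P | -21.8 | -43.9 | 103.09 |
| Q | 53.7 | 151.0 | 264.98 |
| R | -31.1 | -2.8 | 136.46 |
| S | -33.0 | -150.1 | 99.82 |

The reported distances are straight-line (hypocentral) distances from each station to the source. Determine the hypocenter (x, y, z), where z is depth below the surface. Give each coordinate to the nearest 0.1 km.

Each station gives a sphere (x−x_i)² + (y−y_i)² + z² = d_i² (stations at z=0).
Subtracting the P sphere from Q and R: z² cancels, leaving linear equations in x and y:
151.0 x + 389.8 y = -36304.61
-18.6 x + 82.2 y = -9421.18
Solving: x ≈ 34.998, y ≈ -106.694 km (keep extra digits for the depth step; rounded: 35.0, -106.7).
Then from the P sphere: z² = 103.09² − (x + 21.8)² − (y + 43.9)² with x = 34.998, y = -106.694, so z ≈ 58.809 ≈ 58.8 km.

x ≈ 35.0 km, y ≈ -106.7 km, depth ≈ 58.8 km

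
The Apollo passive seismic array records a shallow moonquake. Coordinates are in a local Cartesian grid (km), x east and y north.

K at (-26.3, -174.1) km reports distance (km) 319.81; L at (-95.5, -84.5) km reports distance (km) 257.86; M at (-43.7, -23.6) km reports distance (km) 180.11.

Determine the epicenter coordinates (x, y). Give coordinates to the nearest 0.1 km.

Circle about each station: (x + 26.3)² + (y + 174.1)² = 319.81²; (x + 95.5)² + (y + 84.5)² = 257.86²; (x + 43.7)² + (y + 23.6)² = 180.11².
Subtracting pairs of circle equations eliminates x²+y² and gives linear equations (the radical axes):
-138.4 x + 179.2 y = 21044.66
-34.8 x + 301.0 y = 41302.97
Solving the 2×2 system: x ≈ 30.1, y ≈ 140.7 km.
Check against K (with the unrounded x, y): √((x + 26.3)²+(y + 174.1)²) = 319.82 ≈ 319.81 km. ✓

30.1 km east, 140.7 km north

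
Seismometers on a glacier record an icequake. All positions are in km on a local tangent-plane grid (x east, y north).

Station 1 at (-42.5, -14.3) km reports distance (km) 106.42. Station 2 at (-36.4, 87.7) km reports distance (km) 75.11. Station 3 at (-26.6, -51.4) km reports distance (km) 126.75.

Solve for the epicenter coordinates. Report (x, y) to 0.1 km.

Circle about each station: (x + 42.5)² + (y + 14.3)² = 106.42²; (x + 36.4)² + (y − 87.7)² = 75.11²; (x + 26.6)² + (y + 51.4)² = 126.75².
Subtracting pairs of circle equations eliminates x²+y² and gives linear equations (the radical axes):
12.2 x + 204.0 y = 12689.21
31.8 x − 74.2 y = -3401.57
Solving the 2×2 system: x ≈ 33.5, y ≈ 60.2 km.

33.5 km east, 60.2 km north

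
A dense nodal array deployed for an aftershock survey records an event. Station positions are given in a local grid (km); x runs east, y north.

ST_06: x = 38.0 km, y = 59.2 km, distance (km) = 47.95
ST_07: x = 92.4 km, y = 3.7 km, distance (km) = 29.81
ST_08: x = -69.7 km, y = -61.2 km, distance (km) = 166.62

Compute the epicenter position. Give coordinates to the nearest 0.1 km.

Circle about each station: (x − 38.0)² + (y − 59.2)² = 47.95²; (x − 92.4)² + (y − 3.7)² = 29.81²; (x + 69.7)² + (y + 61.2)² = 166.62².
Subtracting pairs of circle equations eliminates x²+y² and gives linear equations (the radical axes):
108.8 x − 111.0 y = 5013.38
-215.4 x − 240.8 y = -21808.13
Solving the 2×2 system: x ≈ 72.4, y ≈ 25.8 km.
Check against ST_06 (with the unrounded x, y): √((x − 38.0)²+(y − 59.2)²) = 47.95 ≈ 47.95 km. ✓

(72.4, 25.8)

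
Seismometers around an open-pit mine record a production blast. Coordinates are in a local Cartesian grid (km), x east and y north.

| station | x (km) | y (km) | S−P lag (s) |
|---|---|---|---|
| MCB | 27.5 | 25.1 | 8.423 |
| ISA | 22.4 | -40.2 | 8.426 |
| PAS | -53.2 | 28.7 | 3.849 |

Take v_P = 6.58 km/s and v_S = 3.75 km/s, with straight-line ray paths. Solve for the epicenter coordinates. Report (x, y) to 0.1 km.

x ≈ -40.6 km, y ≈ -2.4 km

Distance from S−P lag: d = Δt · v_P v_S / (v_P − v_S) = Δt · (6.58·3.75)/(6.58−3.75) ≈ 8.7191·Δt.
So d_MCB = 73.44, d_ISA = 73.47, d_PAS = 33.56 km.
Circle about each station: (x − 27.5)² + (y − 25.1)² = 73.44²; (x − 22.4)² + (y + 40.2)² = 73.47²; (x + 53.2)² + (y − 28.7)² = 33.56².
Subtracting the MCB equation from the ISA and PAS equations removes the quadratic terms:
-10.2 x − 130.6 y = 727.13
-161.4 x + 7.2 y = 6534.83
Solving the 2×2 system: x ≈ -40.6, y ≈ -2.4 km.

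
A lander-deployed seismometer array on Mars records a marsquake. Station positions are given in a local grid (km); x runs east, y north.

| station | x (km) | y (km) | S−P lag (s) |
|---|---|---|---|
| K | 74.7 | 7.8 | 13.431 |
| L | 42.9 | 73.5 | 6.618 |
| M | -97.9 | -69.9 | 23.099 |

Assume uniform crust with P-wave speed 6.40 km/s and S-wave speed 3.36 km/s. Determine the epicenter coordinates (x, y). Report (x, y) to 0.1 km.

-2.7 km east, 62.9 km north

Distance from S−P lag: d = Δt · v_P v_S / (v_P − v_S) = Δt · (6.40·3.36)/(6.40−3.36) ≈ 7.0737·Δt.
So d_K = 95.01, d_L = 46.81, d_M = 163.40 km.
Circle about each station: (x − 74.7)² + (y − 7.8)² = 95.01²; (x − 42.9)² + (y − 73.5)² = 46.81²; (x + 97.9)² + (y + 69.9)² = 163.40².
Subtracting the K equation from the L and M equations removes the quadratic terms:
-63.6 x + 131.4 y = 8437.45
-345.2 x − 155.4 y = -8843.17
Solving the 2×2 system: x ≈ -2.7, y ≈ 62.9 km.
Check against K (with the unrounded x, y): √((x − 74.7)²+(y − 7.8)²) = 95.01 ≈ 95.01 km. ✓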